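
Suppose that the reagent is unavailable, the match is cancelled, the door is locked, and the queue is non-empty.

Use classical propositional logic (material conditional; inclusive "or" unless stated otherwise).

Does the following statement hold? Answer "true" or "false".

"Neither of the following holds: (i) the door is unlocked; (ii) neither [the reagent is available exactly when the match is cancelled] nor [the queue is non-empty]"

True

Let R = "the door is locked" (T), P = "the reagent is available" (F), Q = "the match is cancelled" (T), S = "the queue is empty" (F).
In symbols: ~R nor ((P <-> Q) nor ~S)

~R = ~T = F
P <-> Q = F <-> T = F
~S = ~F = T
(P <-> Q) nor ~S = F nor T = F
~R nor ((P <-> Q) nor ~S) = F nor F = T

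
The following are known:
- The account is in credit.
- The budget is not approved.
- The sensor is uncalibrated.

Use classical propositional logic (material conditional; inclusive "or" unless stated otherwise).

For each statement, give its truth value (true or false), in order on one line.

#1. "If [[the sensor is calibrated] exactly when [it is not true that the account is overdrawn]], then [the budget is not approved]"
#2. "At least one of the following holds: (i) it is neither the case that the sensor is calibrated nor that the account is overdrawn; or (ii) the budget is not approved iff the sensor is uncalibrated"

Let L = "the sensor is calibrated" (F), V = "the account is overdrawn" (F), M = "the budget is approved" (F).

#1: Formalization: (L <-> ~V) -> ~M

~V = ~F = T
L <-> ~V = F <-> T = F
~M = ~F = T
(L <-> ~V) -> ~M = F -> T = T
Thus #1 is true.

#2: This is (L nor V) | (~M <-> ~L).

L nor V = F nor F = T
~M = ~F = T
~L = ~F = T
~M <-> ~L = T <-> T = T
(L nor V) | (~M <-> ~L) = T | T = T
So #2 is true.

#1 True / #2 True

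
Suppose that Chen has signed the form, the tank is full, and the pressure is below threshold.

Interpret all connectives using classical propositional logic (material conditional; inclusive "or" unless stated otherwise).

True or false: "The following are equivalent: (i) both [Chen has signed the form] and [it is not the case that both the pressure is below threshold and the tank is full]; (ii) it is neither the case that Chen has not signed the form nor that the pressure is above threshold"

Let L = "Chen has signed the form" (T), V = "the pressure is above threshold" (F), W = "the tank is full" (T).
In symbols: (L ∧ (¬V ↑ W)) ↔ (¬L ↓ V)

¬V = ¬F = T
¬V ↑ W = T ↑ T = F
L ∧ (¬V ↑ W) = T ∧ F = F
¬L = ¬T = F
¬L ↓ V = F ↓ F = T
(L ∧ (¬V ↑ W)) ↔ (¬L ↓ V) = F ↔ T = F

False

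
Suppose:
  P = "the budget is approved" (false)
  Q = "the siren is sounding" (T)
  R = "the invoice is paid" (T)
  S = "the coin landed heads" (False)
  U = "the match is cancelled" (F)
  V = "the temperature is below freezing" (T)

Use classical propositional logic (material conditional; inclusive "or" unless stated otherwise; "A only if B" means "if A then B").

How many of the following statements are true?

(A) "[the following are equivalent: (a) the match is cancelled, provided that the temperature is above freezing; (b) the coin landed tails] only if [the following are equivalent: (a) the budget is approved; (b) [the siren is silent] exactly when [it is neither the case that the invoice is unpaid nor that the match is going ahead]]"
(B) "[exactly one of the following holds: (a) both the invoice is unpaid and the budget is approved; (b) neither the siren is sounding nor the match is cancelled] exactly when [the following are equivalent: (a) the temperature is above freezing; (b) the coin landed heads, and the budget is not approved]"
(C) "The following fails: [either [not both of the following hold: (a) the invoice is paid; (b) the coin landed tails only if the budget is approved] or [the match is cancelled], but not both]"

0

(A): Parsed as ((¬V → U) ↔ ¬S) → (P ↔ (¬Q ↔ (¬R ↓ ¬U)))

¬V = ¬T = F
¬V → U = F → F = T
¬S = ¬F = T
(¬V → U) ↔ ¬S = T ↔ T = T
¬Q = ¬T = F
¬R = ¬T = F
¬U = ¬F = T
¬R ↓ ¬U = F ↓ T = F
¬Q ↔ (¬R ↓ ¬U) = F ↔ F = T
P ↔ (¬Q ↔ (¬R ↓ ¬U)) = F ↔ T = F
((¬V → U) ↔ ¬S) → (P ↔ (¬Q ↔ (¬R ↓ ¬U))) = T → F = F
So (A) is false.

(B): Formalization: ((¬R ∧ P) ⊕ (Q ↓ U)) ↔ (¬V ↔ (S ∧ ¬P))

¬R = ¬T = F
¬R ∧ P = F ∧ F = F
Q ↓ U = T ↓ F = F
(¬R ∧ P) ⊕ (Q ↓ U) = F ⊕ F = F
¬V = ¬T = F
¬P = ¬F = T
S ∧ ¬P = F ∧ T = F
¬V ↔ (S ∧ ¬P) = F ↔ F = T
((¬R ∧ P) ⊕ (Q ↓ U)) ↔ (¬V ↔ (S ∧ ¬P)) = F ↔ T = F
So (B) is false.

(C): This is ¬((R ↑ (¬S → P)) ⊕ U).

¬S = ¬F = T
¬S → P = T → F = F
R ↑ (¬S → P) = T ↑ F = T
(R ↑ (¬S → P)) ⊕ U = T ⊕ F = T
¬((R ↑ (¬S → P)) ⊕ U) = ¬T = F
Hence (C) is false.

True statements: 0 (none).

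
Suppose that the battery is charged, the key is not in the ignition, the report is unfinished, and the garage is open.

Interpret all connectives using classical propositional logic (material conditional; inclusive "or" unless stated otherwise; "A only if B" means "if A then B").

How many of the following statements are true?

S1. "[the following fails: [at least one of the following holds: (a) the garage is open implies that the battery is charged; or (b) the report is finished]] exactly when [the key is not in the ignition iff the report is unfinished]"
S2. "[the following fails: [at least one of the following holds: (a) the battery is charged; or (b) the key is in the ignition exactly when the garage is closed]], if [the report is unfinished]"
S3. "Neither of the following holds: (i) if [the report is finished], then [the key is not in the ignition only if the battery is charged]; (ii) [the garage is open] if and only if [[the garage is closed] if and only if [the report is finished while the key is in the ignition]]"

0

Let U = "the garage is closed" (F), L = "the battery is charged" (T), V = "the report is finished" (F), Q = "the key is in the ignition" (F).

S1: In symbols: ~((~U -> L) | V) <-> (~Q <-> ~V)

~U = ~F = T
~U -> L = T -> T = T
(~U -> L) | V = T | F = T
~((~U -> L) | V) = ~T = F
~Q = ~F = T
~V = ~F = T
~Q <-> ~V = T <-> T = T
~((~U -> L) | V) <-> (~Q <-> ~V) = F <-> T = F
So S1 is false.

S2: Parsed as ~V -> ~(L | (Q <-> U))

~V = ~F = T
Q <-> U = F <-> F = T
L | (Q <-> U) = T | T = T
~(L | (Q <-> U)) = ~T = F
~V -> ~(L | (Q <-> U)) = T -> F = F
Thus S2 is false.

S3: Formalization: (V -> (~Q -> L)) nor (~U <-> (U <-> (V & Q)))

~Q = ~F = T
~Q -> L = T -> T = T
V -> (~Q -> L) = F -> T = T
~U = ~F = T
V & Q = F & F = F
U <-> (V & Q) = F <-> F = T
~U <-> (U <-> (V & Q)) = T <-> T = T
(V -> (~Q -> L)) nor (~U <-> (U <-> (V & Q))) = T nor T = F
So S3 is false.

0 of the 3 statements are true (none).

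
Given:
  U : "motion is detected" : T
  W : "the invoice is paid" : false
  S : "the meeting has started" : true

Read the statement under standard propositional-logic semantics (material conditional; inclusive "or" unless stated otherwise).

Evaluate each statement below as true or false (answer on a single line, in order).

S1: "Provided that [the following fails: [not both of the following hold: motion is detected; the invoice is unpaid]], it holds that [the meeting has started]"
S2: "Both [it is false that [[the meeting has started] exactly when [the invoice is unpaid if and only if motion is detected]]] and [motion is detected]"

S1 true, S2 false

S1: Parsed as not (U nand not W) -> S

not W = not False = True
U nand not W = True nand True = False
not (U nand not W) = not False = True
not (U nand not W) -> S = True -> True = True
Hence S1 is true.

S2: In symbols: not (S iff (not W iff U)) and U

not W = not False = True
not W iff U = True iff True = True
S iff (not W iff U) = True iff True = True
not (S iff (not W iff U)) = not True = False
not (S iff (not W iff U)) and U = False and True = False
Hence S2 is false.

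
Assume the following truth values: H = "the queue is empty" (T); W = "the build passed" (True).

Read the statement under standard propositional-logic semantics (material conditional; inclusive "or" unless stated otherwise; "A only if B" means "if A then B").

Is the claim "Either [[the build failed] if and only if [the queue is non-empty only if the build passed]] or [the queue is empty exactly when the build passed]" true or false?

true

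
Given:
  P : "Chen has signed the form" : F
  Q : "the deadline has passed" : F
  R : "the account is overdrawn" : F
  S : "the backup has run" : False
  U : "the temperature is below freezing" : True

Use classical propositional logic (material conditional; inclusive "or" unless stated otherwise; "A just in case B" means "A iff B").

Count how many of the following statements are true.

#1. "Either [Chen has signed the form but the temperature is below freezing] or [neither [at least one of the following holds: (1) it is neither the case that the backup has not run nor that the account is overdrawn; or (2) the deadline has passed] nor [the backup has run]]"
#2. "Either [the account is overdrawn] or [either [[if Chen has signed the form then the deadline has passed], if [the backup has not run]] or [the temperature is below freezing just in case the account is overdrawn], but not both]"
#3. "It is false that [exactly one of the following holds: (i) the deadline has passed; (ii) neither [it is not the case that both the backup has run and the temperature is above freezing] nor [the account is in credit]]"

#1: In symbols: (P & U) | (((~S nor R) | Q) nor S)

P & U = F & T = F
~S = ~F = T
~S nor R = T nor F = F
(~S nor R) | Q = F | F = F
((~S nor R) | Q) nor S = F nor F = T
(P & U) | (((~S nor R) | Q) nor S) = F | T = T
Thus #1 is true.

#2: Formalization: R | ((~S -> (P -> Q)) xor (U <-> R))

~S = ~F = T
P -> Q = F -> F = T
~S -> (P -> Q) = T -> T = T
U <-> R = T <-> F = F
(~S -> (P -> Q)) xor (U <-> R) = T xor F = T
R | ((~S -> (P -> Q)) xor (U <-> R)) = F | T = T
Hence #2 is true.

#3: Formalization: ~(Q xor ((S nand ~U) nor ~R))

~U = ~T = F
S nand ~U = F nand F = T
~R = ~F = T
(S nand ~U) nor ~R = T nor T = F
Q xor ((S nand ~U) nor ~R) = F xor F = F
~(Q xor ((S nand ~U) nor ~R)) = ~F = T
So #3 is true.

True statements: 3 (#1, #2, #3).

3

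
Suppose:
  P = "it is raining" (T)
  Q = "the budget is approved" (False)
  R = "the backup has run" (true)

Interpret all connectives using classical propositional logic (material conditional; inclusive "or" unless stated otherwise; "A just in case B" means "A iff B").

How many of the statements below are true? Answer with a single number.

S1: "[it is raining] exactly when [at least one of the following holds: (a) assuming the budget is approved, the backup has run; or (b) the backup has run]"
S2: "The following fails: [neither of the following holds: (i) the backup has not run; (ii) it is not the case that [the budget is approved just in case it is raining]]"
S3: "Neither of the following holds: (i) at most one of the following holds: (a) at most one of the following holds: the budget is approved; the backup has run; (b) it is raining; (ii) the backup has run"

S1: Parsed as P <-> ((Q -> R) | R)

Q -> R = F -> T = T
(Q -> R) | R = T | T = T
P <-> ((Q -> R) | R) = T <-> T = T
So S1 is true.

S2: Formalization: ~(~R nor ~(Q <-> P))

~R = ~T = F
Q <-> P = F <-> T = F
~(Q <-> P) = ~F = T
~R nor ~(Q <-> P) = F nor T = F
~(~R nor ~(Q <-> P)) = ~F = T
Hence S2 is true.

S3: This is ((Q nand R) nand P) nor R.

Q nand R = F nand T = T
(Q nand R) nand P = T nand T = F
((Q nand R) nand P) nor R = F nor T = F
Hence S3 is false.

Count: 2.

2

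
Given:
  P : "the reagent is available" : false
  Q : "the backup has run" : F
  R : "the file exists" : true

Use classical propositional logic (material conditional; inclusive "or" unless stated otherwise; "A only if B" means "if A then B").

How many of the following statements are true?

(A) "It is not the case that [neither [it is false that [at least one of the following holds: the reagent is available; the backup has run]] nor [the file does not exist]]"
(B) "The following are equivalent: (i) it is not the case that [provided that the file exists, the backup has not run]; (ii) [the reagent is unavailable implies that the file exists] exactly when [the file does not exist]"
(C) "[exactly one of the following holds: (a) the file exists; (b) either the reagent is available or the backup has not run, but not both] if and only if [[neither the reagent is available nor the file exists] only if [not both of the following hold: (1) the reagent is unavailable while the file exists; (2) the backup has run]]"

2

(A): This is ~(~(P | Q) nor ~R).

P | Q = F | F = F
~(P | Q) = ~F = T
~R = ~T = F
~(P | Q) nor ~R = T nor F = F
~(~(P | Q) nor ~R) = ~F = T
Hence (A) is true.

(B): In symbols: ~(R -> ~Q) <-> ((~P -> R) <-> ~R)

~Q = ~F = T
R -> ~Q = T -> T = T
~(R -> ~Q) = ~T = F
~P = ~F = T
~P -> R = T -> T = T
~R = ~T = F
(~P -> R) <-> ~R = T <-> F = F
~(R -> ~Q) <-> ((~P -> R) <-> ~R) = F <-> F = T
So (B) is true.

(C): Formalization: (R xor (P xor ~Q)) <-> ((P nor R) -> ((~P & R) nand Q))

~Q = ~F = T
P xor ~Q = F xor T = T
R xor (P xor ~Q) = T xor T = F
P nor R = F nor T = F
~P = ~F = T
~P & R = T & T = T
(~P & R) nand Q = T nand F = T
(P nor R) -> ((~P & R) nand Q) = F -> T = T
(R xor (P xor ~Q)) <-> ((P nor R) -> ((~P & R) nand Q)) = F <-> T = F
Hence (C) is false.

True statements: 2.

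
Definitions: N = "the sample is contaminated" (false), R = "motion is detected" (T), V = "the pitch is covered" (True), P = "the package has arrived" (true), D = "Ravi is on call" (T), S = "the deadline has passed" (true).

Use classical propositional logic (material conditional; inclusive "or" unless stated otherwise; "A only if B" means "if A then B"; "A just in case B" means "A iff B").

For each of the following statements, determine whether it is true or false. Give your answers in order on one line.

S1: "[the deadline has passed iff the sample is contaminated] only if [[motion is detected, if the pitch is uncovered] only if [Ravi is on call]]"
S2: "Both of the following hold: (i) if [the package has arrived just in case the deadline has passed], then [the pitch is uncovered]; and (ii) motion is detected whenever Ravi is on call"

S1 True; S2 False

S1: Parsed as (S ↔ N) → ((¬V → R) → D)

S ↔ N = T ↔ F = F
¬V = ¬T = F
¬V → R = F → T = T
(¬V → R) → D = T → T = T
(S ↔ N) → ((¬V → R) → D) = F → T = T
Thus S1 is true.

S2: Formalization: ((P ↔ S) → ¬V) ∧ (D → R)

P ↔ S = T ↔ T = T
¬V = ¬T = F
(P ↔ S) → ¬V = T → F = F
D → R = T → T = T
((P ↔ S) → ¬V) ∧ (D → R) = F ∧ T = F
So S2 is false.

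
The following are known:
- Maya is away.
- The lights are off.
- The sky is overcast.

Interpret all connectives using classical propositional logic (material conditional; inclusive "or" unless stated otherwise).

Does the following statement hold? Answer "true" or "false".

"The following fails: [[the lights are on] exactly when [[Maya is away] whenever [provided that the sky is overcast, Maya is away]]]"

Let Q = "the lights are on" (F), R = "the sky is overcast" (T), P = "Maya is at home" (F).
In symbols: ~(Q <-> ((R -> ~P) -> ~P))

~P = ~F = T
R -> ~P = T -> T = T
~P = ~F = T
(R -> ~P) -> ~P = T -> T = T
Q <-> ((R -> ~P) -> ~P) = F <-> T = F
~(Q <-> ((R -> ~P) -> ~P)) = ~F = T

True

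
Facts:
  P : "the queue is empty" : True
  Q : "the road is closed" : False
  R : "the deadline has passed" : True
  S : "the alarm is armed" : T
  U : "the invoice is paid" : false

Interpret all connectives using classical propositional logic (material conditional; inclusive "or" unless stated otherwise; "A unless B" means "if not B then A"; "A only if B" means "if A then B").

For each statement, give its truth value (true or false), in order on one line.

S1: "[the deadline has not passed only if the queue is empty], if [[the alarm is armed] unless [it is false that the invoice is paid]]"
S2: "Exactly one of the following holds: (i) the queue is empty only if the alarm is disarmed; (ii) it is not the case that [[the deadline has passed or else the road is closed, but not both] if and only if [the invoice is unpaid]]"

S1 True / S2 False

S1: This is (S | ~U) -> (~R -> P).

~U = ~F = T
S | ~U = T | T = T
~R = ~T = F
~R -> P = F -> T = T
(S | ~U) -> (~R -> P) = T -> T = T
Thus S1 is true.

S2: In symbols: (P -> ~S) xor ~((R xor Q) <-> ~U)

~S = ~T = F
P -> ~S = T -> F = F
R xor Q = T xor F = T
~U = ~F = T
(R xor Q) <-> ~U = T <-> T = T
~((R xor Q) <-> ~U) = ~T = F
(P -> ~S) xor ~((R xor Q) <-> ~U) = F xor F = F
So S2 is false.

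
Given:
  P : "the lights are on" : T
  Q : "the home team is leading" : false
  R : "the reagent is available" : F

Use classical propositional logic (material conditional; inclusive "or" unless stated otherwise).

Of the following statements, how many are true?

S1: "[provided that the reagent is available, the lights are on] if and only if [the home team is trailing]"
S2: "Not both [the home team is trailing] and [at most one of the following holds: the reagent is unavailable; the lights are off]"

1

S1: Formalization: (R -> P) <-> ~Q

R -> P = F -> T = T
~Q = ~F = T
(R -> P) <-> ~Q = T <-> T = T
Hence S1 is true.

S2: Formalization: ~Q nand (~R nand ~P)

~Q = ~F = T
~R = ~F = T
~P = ~T = F
~R nand ~P = T nand F = T
~Q nand (~R nand ~P) = T nand T = F
Hence S2 is false.

True statements: 1 (S1).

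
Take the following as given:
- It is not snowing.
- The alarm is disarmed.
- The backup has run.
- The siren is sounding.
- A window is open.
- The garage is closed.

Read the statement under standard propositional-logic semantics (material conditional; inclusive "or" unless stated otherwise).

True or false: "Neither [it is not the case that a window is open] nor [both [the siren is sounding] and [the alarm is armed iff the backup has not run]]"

False

Let K = "a window is open" (T), W = "the siren is sounding" (T), V = "the alarm is armed" (F), M = "the backup has run" (T).
This is ~K nor (W & (V <-> ~M)).

~K = ~T = F
~M = ~T = F
V <-> ~M = F <-> F = T
W & (V <-> ~M) = T & T = T
~K nor (W & (V <-> ~M)) = F nor T = F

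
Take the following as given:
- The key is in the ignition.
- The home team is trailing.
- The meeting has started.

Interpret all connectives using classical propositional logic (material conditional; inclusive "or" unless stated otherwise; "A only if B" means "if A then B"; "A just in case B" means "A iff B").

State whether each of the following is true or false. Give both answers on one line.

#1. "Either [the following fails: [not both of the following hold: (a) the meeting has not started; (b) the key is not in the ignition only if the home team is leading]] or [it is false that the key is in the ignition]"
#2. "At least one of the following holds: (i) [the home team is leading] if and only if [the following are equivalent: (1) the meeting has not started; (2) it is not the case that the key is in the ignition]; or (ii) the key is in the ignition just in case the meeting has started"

Let R = "the meeting has started" (True), P = "the key is in the ignition" (True), Q = "the home team is leading" (False).

#1: Formalization: not (not R nand (not P -> Q)) or not P

not R = not True = False
not P = not True = False
not P -> Q = False -> False = True
not R nand (not P -> Q) = False nand True = True
not (not R nand (not P -> Q)) = not True = False
not P = not True = False
not (not R nand (not P -> Q)) or not P = False or False = False
So #1 is false.

#2: Formalization: (Q iff (not R iff not P)) or (P iff R)

not R = not True = False
not P = not True = False
not R iff not P = False iff False = True
Q iff (not R iff not P) = False iff True = False
P iff R = True iff True = True
(Q iff (not R iff not P)) or (P iff R) = False or True = True
Hence #2 is true.

#1 false, #2 true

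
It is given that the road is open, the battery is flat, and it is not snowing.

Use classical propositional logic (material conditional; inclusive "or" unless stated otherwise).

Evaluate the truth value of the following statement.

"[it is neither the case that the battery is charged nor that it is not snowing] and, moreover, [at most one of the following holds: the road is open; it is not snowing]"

False.

Let Q = "the battery is charged" (False), R = "it is snowing" (False), P = "the road is closed" (False).
This is (Q nor not R) and (not P nand not R).

not R = not False = True
Q nor not R = False nor True = False
not P = not False = True
not R = not False = True
not P nand not R = True nand True = False
(Q nor not R) and (not P nand not R) = False and False = False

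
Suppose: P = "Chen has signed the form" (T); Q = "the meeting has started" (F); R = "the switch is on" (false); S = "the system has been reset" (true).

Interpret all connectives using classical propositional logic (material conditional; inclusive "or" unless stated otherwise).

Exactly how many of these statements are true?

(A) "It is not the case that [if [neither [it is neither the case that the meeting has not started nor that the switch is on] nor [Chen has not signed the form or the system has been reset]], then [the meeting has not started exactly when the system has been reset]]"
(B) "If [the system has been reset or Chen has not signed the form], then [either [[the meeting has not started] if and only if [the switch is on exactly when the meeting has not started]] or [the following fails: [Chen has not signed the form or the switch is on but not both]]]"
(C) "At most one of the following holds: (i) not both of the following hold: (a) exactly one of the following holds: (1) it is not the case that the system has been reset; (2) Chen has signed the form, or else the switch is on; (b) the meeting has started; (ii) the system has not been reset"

2

(A): Parsed as ¬(((¬Q ↓ R) ↓ (¬P ∨ S)) → (¬Q ↔ S))

¬Q = ¬F = T
¬Q ↓ R = T ↓ F = F
¬P = ¬T = F
¬P ∨ S = F ∨ T = T
(¬Q ↓ R) ↓ (¬P ∨ S) = F ↓ T = F
¬Q = ¬F = T
¬Q ↔ S = T ↔ T = T
((¬Q ↓ R) ↓ (¬P ∨ S)) → (¬Q ↔ S) = F → T = T
¬(((¬Q ↓ R) ↓ (¬P ∨ S)) → (¬Q ↔ S)) = ¬T = F
So (A) is false.

(B): This is (S ∨ ¬P) → ((¬Q ↔ (R ↔ ¬Q)) ∨ ¬(¬P ⊕ R)).

¬P = ¬T = F
S ∨ ¬P = T ∨ F = T
¬Q = ¬F = T
¬Q = ¬F = T
R ↔ ¬Q = F ↔ T = F
¬Q ↔ (R ↔ ¬Q) = T ↔ F = F
¬P = ¬T = F
¬P ⊕ R = F ⊕ F = F
¬(¬P ⊕ R) = ¬F = T
(¬Q ↔ (R ↔ ¬Q)) ∨ ¬(¬P ⊕ R) = F ∨ T = T
(S ∨ ¬P) → ((¬Q ↔ (R ↔ ¬Q)) ∨ ¬(¬P ⊕ R)) = T → T = T
Hence (B) is true.

(C): Formalization: ((¬S ⊕ (P ∨ R)) ↑ Q) ↑ ¬S

¬S = ¬T = F
P ∨ R = T ∨ F = T
¬S ⊕ (P ∨ R) = F ⊕ T = T
(¬S ⊕ (P ∨ R)) ↑ Q = T ↑ F = T
¬S = ¬T = F
((¬S ⊕ (P ∨ R)) ↑ Q) ↑ ¬S = T ↑ F = T
Hence (C) is true.

2 of the 3 statements are true.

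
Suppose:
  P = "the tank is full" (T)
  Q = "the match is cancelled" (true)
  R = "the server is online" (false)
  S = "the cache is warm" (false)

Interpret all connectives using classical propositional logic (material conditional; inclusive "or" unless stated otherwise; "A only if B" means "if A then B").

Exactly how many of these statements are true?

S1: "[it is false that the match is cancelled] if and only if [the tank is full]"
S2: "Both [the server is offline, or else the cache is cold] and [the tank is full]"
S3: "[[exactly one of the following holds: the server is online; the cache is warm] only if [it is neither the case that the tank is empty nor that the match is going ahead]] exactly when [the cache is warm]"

S1: This is ~Q <-> P.

~Q = ~T = F
~Q <-> P = F <-> T = F
Thus S1 is false.

S2: Formalization: (~R | ~S) & P

~R = ~F = T
~S = ~F = T
~R | ~S = T | T = T
(~R | ~S) & P = T & T = T
So S2 is true.

S3: Formalization: ((R xor S) -> (~P nor ~Q)) <-> S

R xor S = F xor F = F
~P = ~T = F
~Q = ~T = F
~P nor ~Q = F nor F = T
(R xor S) -> (~P nor ~Q) = F -> T = T
((R xor S) -> (~P nor ~Q)) <-> S = T <-> F = F
So S3 is false.

1 of the 3 statements is true (S2).

1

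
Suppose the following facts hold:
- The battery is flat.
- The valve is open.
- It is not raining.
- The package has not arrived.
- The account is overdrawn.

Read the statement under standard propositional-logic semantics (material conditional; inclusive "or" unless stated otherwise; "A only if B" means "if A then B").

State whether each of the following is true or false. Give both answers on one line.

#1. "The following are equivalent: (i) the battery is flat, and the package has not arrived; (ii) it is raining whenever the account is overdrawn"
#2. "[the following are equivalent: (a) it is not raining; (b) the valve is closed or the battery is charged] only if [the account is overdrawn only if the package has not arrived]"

Let P = "the battery is charged" (F), S = "the package has arrived" (F), U = "the account is overdrawn" (T), R = "it is raining" (F), Q = "the valve is open" (T).

#1: Formalization: (~P & ~S) <-> (U -> R)

~P = ~F = T
~S = ~F = T
~P & ~S = T & T = T
U -> R = T -> F = F
(~P & ~S) <-> (U -> R) = T <-> F = F
Thus #1 is false.

#2: Formalization: (~R <-> (~Q | P)) -> (U -> ~S)

~R = ~F = T
~Q = ~T = F
~Q | P = F | F = F
~R <-> (~Q | P) = T <-> F = F
~S = ~F = T
U -> ~S = T -> T = T
(~R <-> (~Q | P)) -> (U -> ~S) = F -> T = T
Hence #2 is true.

#1 F, #2 T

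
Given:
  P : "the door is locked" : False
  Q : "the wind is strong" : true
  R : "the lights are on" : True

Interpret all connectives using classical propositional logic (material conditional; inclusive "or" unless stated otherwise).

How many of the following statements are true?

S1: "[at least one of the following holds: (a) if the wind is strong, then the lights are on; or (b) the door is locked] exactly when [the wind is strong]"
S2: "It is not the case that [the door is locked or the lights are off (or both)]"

S1: Parsed as ((Q → R) ∨ P) ↔ Q

Q → R = T → T = T
(Q → R) ∨ P = T ∨ F = T
((Q → R) ∨ P) ↔ Q = T ↔ T = T
Hence S1 is true.

S2: This is ¬(P ∨ ¬R).

¬R = ¬T = F
P ∨ ¬R = F ∨ F = F
¬(P ∨ ¬R) = ¬F = T
Thus S2 is true.

2 of the 2 statements are true (S1, S2).

2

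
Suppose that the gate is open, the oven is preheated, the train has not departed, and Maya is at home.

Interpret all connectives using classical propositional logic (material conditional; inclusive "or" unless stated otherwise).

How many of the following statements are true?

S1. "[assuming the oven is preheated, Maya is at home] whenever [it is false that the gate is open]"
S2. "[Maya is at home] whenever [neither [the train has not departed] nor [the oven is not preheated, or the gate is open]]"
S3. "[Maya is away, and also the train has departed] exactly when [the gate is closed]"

3

Let P = "the gate is open" (True), Q = "the oven is preheated" (True), S = "Maya is at home" (True), R = "the train has departed" (False).

S1: Formalization: not P -> (Q -> S)

not P = not True = False
Q -> S = True -> True = True
not P -> (Q -> S) = False -> True = True
Thus S1 is true.

S2: This is (not R nor (not Q or P)) -> S.

not R = not False = True
not Q = not True = False
not Q or P = False or True = True
not R nor (not Q or P) = True nor True = False
(not R nor (not Q or P)) -> S = False -> True = True
Hence S2 is true.

S3: In symbols: (not S and R) iff not P

not S = not True = False
not S and R = False and False = False
not P = not True = False
(not S and R) iff not P = False iff False = True
So S3 is true.

3 of the 3 statements are true (S1, S2, S3).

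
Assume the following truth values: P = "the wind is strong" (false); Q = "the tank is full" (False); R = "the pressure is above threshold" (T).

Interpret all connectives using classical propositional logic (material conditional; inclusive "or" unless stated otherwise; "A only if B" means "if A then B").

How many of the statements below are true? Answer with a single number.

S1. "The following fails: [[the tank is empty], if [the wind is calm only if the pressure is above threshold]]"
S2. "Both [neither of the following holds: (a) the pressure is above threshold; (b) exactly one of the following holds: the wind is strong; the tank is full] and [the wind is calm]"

S1: Formalization: ~((~P -> R) -> ~Q)

~P = ~F = T
~P -> R = T -> T = T
~Q = ~F = T
(~P -> R) -> ~Q = T -> T = T
~((~P -> R) -> ~Q) = ~T = F
Hence S1 is false.

S2: This is (R nor (P xor Q)) & ~P.

P xor Q = F xor F = F
R nor (P xor Q) = T nor F = F
~P = ~F = T
(R nor (P xor Q)) & ~P = F & T = F
Thus S2 is false.

Count: 0.

0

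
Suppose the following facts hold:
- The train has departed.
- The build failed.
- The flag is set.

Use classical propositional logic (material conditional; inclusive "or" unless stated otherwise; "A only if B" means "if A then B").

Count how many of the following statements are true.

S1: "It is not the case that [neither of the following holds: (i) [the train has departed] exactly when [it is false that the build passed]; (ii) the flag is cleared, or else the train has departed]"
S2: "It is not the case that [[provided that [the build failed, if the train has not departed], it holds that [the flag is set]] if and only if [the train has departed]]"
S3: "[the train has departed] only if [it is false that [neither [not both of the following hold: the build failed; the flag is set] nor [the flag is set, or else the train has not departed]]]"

2

Let M = "the train has departed" (T), W = "the build passed" (F), P = "the flag is set" (T).

S1: Formalization: ¬((M ↔ ¬W) ↓ (¬P ∨ M))

¬W = ¬F = T
M ↔ ¬W = T ↔ T = T
¬P = ¬T = F
¬P ∨ M = F ∨ T = T
(M ↔ ¬W) ↓ (¬P ∨ M) = T ↓ T = F
¬((M ↔ ¬W) ↓ (¬P ∨ M)) = ¬F = T
Hence S1 is true.

S2: Formalization: ¬(((¬M → ¬W) → P) ↔ M)

¬M = ¬T = F
¬W = ¬F = T
¬M → ¬W = F → T = T
(¬M → ¬W) → P = T → T = T
((¬M → ¬W) → P) ↔ M = T ↔ T = T
¬(((¬M → ¬W) → P) ↔ M) = ¬T = F
So S2 is false.

S3: This is M → ¬((¬W ↑ P) ↓ (P ∨ ¬M)).

¬W = ¬F = T
¬W ↑ P = T ↑ T = F
¬M = ¬T = F
P ∨ ¬M = T ∨ F = T
(¬W ↑ P) ↓ (P ∨ ¬M) = F ↓ T = F
¬((¬W ↑ P) ↓ (P ∨ ¬M)) = ¬F = T
M → ¬((¬W ↑ P) ↓ (P ∨ ¬M)) = T → T = T
So S3 is true.

Count: 2.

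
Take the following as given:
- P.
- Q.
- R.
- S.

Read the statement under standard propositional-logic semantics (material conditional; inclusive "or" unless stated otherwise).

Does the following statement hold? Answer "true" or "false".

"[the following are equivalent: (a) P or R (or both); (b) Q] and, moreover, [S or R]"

In symbols: ((P | R) <-> Q) & (S | R)

P | R = T | T = T
(P | R) <-> Q = T <-> T = T
S | R = T | T = T
((P | R) <-> Q) & (S | R) = T & T = T

True.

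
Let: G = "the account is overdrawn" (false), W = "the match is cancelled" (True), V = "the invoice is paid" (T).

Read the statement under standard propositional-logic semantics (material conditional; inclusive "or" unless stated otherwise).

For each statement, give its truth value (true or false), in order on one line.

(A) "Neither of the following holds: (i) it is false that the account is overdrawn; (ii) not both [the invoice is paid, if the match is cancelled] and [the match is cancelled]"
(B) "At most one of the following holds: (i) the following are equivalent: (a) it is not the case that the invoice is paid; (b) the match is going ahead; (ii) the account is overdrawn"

(A) false / (B) true

(A): Parsed as ¬G ↓ ((W → V) ↑ W)

¬G = ¬F = T
W → V = T → T = T
(W → V) ↑ W = T ↑ T = F
¬G ↓ ((W → V) ↑ W) = T ↓ F = F
So (A) is false.

(B): Formalization: (¬V ↔ ¬W) ↑ G

¬V = ¬T = F
¬W = ¬T = F
¬V ↔ ¬W = F ↔ F = T
(¬V ↔ ¬W) ↑ G = T ↑ F = T
Hence (B) is true.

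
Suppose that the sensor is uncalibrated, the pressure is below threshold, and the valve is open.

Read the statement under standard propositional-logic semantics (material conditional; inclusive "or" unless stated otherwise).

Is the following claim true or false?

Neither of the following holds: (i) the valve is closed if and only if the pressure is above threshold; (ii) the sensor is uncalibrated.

The statement is false.

Let W = "the valve is open" (T), S = "the pressure is above threshold" (F), R = "the sensor is calibrated" (F).
Formalization: (¬W ↔ S) ↓ ¬R

¬W = ¬T = F
¬W ↔ S = F ↔ F = T
¬R = ¬F = T
(¬W ↔ S) ↓ ¬R = T ↓ T = F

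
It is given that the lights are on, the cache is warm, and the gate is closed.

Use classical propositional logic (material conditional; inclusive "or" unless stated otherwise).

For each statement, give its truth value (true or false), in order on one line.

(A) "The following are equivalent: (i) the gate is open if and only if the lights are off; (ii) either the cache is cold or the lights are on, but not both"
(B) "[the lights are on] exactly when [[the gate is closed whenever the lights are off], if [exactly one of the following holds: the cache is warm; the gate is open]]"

(A) true, (B) true

Let R = "the gate is open" (F), P = "the lights are on" (T), Q = "the cache is warm" (T).

(A): Formalization: (R ↔ ¬P) ↔ (¬Q ⊕ P)

¬P = ¬T = F
R ↔ ¬P = F ↔ F = T
¬Q = ¬T = F
¬Q ⊕ P = F ⊕ T = T
(R ↔ ¬P) ↔ (¬Q ⊕ P) = T ↔ T = T
Hence (A) is true.

(B): This is P ↔ ((Q ⊕ R) → (¬P → ¬R)).

Q ⊕ R = T ⊕ F = T
¬P = ¬T = F
¬R = ¬F = T
¬P → ¬R = F → T = T
(Q ⊕ R) → (¬P → ¬R) = T → T = T
P ↔ ((Q ⊕ R) → (¬P → ¬R)) = T ↔ T = T
Hence (B) is true.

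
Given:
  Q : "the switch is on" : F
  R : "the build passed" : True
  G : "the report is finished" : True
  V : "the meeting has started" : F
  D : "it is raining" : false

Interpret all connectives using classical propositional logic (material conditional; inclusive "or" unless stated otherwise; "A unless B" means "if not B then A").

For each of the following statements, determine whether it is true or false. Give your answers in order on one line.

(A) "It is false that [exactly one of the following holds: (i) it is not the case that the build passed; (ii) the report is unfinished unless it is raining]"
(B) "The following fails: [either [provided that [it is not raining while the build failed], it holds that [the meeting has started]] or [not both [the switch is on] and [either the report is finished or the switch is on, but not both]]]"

(A): This is ¬(¬R ⊕ (¬G ∨ D)).

¬R = ¬T = F
¬G = ¬T = F
¬G ∨ D = F ∨ F = F
¬R ⊕ (¬G ∨ D) = F ⊕ F = F
¬(¬R ⊕ (¬G ∨ D)) = ¬F = T
So (A) is true.

(B): Parsed as ¬(((¬D ∧ ¬R) → V) ∨ (Q ↑ (G ⊕ Q)))

¬D = ¬F = T
¬R = ¬T = F
¬D ∧ ¬R = T ∧ F = F
(¬D ∧ ¬R) → V = F → F = T
G ⊕ Q = T ⊕ F = T
Q ↑ (G ⊕ Q) = F ↑ T = T
((¬D ∧ ¬R) → V) ∨ (Q ↑ (G ⊕ Q)) = T ∨ T = T
¬(((¬D ∧ ¬R) → V) ∨ (Q ↑ (G ⊕ Q))) = ¬T = F
So (B) is false.

(A) true / (B) false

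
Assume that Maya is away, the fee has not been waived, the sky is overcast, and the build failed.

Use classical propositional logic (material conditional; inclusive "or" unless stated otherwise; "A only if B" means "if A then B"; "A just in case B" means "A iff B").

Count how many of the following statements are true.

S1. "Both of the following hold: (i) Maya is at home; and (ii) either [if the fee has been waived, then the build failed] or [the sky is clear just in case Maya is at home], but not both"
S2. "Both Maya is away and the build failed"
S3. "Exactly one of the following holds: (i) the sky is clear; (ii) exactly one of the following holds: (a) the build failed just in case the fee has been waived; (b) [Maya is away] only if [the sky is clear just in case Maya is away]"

1

Let P = "Maya is at home" (F), Q = "the fee has been waived" (F), S = "the build passed" (F), R = "the sky is overcast" (T).

S1: This is P ∧ ((Q → ¬S) ⊕ (¬R ↔ P)).

¬S = ¬F = T
Q → ¬S = F → T = T
¬R = ¬T = F
¬R ↔ P = F ↔ F = T
(Q → ¬S) ⊕ (¬R ↔ P) = T ⊕ T = F
P ∧ ((Q → ¬S) ⊕ (¬R ↔ P)) = F ∧ F = F
So S1 is false.

S2: In symbols: ¬P ∧ ¬S

¬P = ¬F = T
¬S = ¬F = T
¬P ∧ ¬S = T ∧ T = T
Thus S2 is true.

S3: In symbols: ¬R ⊕ ((¬S ↔ Q) ⊕ (¬P → (¬R ↔ ¬P)))

¬R = ¬T = F
¬S = ¬F = T
¬S ↔ Q = T ↔ F = F
¬P = ¬F = T
¬R = ¬T = F
¬P = ¬F = T
¬R ↔ ¬P = F ↔ T = F
¬P → (¬R ↔ ¬P) = T → F = F
(¬S ↔ Q) ⊕ (¬P → (¬R ↔ ¬P)) = F ⊕ F = F
¬R ⊕ ((¬S ↔ Q) ⊕ (¬P → (¬R ↔ ¬P))) = F ⊕ F = F
Thus S3 is false.

True statements: 1.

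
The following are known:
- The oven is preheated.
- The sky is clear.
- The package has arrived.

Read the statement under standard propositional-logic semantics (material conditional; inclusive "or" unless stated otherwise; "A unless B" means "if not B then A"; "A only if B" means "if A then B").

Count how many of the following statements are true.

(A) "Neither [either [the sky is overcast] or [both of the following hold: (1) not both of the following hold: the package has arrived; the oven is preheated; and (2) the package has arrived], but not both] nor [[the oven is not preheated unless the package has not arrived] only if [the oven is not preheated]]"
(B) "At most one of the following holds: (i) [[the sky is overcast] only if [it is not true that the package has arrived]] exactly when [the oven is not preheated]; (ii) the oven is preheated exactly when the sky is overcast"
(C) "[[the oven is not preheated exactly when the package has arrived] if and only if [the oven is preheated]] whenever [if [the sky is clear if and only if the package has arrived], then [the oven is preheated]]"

1

Let Q = "the sky is overcast" (F), R = "the package has arrived" (T), P = "the oven is preheated" (T).

(A): This is (Q xor ((R nand P) & R)) nor ((~P | ~R) -> ~P).

R nand P = T nand T = F
(R nand P) & R = F & T = F
Q xor ((R nand P) & R) = F xor F = F
~P = ~T = F
~R = ~T = F
~P | ~R = F | F = F
~P = ~T = F
(~P | ~R) -> ~P = F -> F = T
(Q xor ((R nand P) & R)) nor ((~P | ~R) -> ~P) = F nor T = F
So (A) is false.

(B): In symbols: ((Q -> ~R) <-> ~P) nand (P <-> Q)

~R = ~T = F
Q -> ~R = F -> F = T
~P = ~T = F
(Q -> ~R) <-> ~P = T <-> F = F
P <-> Q = T <-> F = F
((Q -> ~R) <-> ~P) nand (P <-> Q) = F nand F = T
Hence (B) is true.

(C): This is ((~Q <-> R) -> P) -> ((~P <-> R) <-> P).

~Q = ~F = T
~Q <-> R = T <-> T = T
(~Q <-> R) -> P = T -> T = T
~P = ~T = F
~P <-> R = F <-> T = F
(~P <-> R) <-> P = F <-> T = F
((~Q <-> R) -> P) -> ((~P <-> R) <-> P) = T -> F = F
Hence (C) is false.

Count: 1.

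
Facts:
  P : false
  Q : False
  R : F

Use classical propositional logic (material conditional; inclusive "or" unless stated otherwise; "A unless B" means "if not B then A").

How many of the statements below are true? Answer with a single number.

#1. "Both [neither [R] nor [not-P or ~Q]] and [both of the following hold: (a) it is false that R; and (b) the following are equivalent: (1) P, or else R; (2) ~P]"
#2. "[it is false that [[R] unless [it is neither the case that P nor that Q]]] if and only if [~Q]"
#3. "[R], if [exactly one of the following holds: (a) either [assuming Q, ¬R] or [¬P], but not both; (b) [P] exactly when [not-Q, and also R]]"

#1: This is (R nor (not P or not Q)) and (not R and ((P or R) iff not P)).

not P = not False = True
not Q = not False = True
not P or not Q = True or True = True
R nor (not P or not Q) = False nor True = False
not R = not False = True
P or R = False or False = False
not P = not False = True
(P or R) iff not P = False iff True = False
not R and ((P or R) iff not P) = True and False = False
(R nor (not P or not Q)) and (not R and ((P or R) iff not P)) = False and False = False
Thus #1 is false.

#2: In symbols: not (R or (P nor Q)) iff not Q

P nor Q = False nor False = True
R or (P nor Q) = False or True = True
not (R or (P nor Q)) = not True = False
not Q = not False = True
not (R or (P nor Q)) iff not Q = False iff True = False
Thus #2 is false.

#3: This is (((Q -> not R) xor not P) xor (P iff (not Q and R))) -> R.

not R = not False = True
Q -> not R = False -> True = True
not P = not False = True
(Q -> not R) xor not P = True xor True = False
not Q = not False = True
not Q and R = True and False = False
P iff (not Q and R) = False iff False = True
((Q -> not R) xor not P) xor (P iff (not Q and R)) = False xor True = True
(((Q -> not R) xor not P) xor (P iff (not Q and R))) -> R = True -> False = False
So #3 is false.

Count: 0.

0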